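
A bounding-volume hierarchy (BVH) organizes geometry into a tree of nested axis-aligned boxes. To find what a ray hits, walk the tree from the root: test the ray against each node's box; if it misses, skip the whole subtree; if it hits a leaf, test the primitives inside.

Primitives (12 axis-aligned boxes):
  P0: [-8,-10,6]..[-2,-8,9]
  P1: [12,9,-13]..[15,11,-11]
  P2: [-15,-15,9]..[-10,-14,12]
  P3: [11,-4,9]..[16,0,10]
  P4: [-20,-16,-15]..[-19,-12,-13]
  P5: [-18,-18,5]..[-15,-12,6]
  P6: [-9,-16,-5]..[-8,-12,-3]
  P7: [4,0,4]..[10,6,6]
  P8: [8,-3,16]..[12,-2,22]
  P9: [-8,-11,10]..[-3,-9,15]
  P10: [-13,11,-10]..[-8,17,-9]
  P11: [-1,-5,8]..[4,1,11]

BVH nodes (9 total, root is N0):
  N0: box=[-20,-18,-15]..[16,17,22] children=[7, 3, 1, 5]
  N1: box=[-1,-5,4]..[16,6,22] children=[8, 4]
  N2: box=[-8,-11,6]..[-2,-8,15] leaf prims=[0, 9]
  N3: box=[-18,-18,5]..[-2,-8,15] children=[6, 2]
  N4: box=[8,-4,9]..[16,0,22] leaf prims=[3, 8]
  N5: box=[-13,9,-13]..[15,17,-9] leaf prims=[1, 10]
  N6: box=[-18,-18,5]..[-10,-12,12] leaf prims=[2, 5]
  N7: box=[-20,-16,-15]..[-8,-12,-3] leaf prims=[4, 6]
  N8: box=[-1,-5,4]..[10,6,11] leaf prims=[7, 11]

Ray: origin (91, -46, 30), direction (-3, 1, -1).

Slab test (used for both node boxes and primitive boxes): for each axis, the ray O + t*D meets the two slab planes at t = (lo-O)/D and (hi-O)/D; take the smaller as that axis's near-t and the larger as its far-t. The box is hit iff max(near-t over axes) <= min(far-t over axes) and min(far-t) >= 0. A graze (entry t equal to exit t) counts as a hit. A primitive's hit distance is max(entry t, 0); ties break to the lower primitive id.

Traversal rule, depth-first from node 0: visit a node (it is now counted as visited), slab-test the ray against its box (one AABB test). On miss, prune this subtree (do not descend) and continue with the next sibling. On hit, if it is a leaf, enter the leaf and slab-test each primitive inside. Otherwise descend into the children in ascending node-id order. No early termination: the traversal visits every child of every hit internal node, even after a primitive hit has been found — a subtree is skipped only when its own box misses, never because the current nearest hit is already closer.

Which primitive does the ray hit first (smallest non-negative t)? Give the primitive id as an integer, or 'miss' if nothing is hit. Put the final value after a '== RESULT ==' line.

Trace the traversal:
N0 x:[25,37] y:[28,63] z:[8,45] -> hit [28,37], descend [1, 3, 5, 7]
  N1 x:[25,92/3] y:[41,52] z:[8,26] -> miss, prune
  N3 x:[31,109/3] y:[28,38] z:[15,25] -> miss, prune
  N5 x:[76/3,104/3] y:[55,63] z:[39,43] -> miss, prune
  N7 x:[33,37] y:[30,34] z:[33,45] -> hit [33,34] leaf, test {P4(miss), P6@t=33}

Summary -> nodes [0, 1, 3, 5, 7]; box-tests=5; leaf-entries=1; first=P6

== RESULT ==
6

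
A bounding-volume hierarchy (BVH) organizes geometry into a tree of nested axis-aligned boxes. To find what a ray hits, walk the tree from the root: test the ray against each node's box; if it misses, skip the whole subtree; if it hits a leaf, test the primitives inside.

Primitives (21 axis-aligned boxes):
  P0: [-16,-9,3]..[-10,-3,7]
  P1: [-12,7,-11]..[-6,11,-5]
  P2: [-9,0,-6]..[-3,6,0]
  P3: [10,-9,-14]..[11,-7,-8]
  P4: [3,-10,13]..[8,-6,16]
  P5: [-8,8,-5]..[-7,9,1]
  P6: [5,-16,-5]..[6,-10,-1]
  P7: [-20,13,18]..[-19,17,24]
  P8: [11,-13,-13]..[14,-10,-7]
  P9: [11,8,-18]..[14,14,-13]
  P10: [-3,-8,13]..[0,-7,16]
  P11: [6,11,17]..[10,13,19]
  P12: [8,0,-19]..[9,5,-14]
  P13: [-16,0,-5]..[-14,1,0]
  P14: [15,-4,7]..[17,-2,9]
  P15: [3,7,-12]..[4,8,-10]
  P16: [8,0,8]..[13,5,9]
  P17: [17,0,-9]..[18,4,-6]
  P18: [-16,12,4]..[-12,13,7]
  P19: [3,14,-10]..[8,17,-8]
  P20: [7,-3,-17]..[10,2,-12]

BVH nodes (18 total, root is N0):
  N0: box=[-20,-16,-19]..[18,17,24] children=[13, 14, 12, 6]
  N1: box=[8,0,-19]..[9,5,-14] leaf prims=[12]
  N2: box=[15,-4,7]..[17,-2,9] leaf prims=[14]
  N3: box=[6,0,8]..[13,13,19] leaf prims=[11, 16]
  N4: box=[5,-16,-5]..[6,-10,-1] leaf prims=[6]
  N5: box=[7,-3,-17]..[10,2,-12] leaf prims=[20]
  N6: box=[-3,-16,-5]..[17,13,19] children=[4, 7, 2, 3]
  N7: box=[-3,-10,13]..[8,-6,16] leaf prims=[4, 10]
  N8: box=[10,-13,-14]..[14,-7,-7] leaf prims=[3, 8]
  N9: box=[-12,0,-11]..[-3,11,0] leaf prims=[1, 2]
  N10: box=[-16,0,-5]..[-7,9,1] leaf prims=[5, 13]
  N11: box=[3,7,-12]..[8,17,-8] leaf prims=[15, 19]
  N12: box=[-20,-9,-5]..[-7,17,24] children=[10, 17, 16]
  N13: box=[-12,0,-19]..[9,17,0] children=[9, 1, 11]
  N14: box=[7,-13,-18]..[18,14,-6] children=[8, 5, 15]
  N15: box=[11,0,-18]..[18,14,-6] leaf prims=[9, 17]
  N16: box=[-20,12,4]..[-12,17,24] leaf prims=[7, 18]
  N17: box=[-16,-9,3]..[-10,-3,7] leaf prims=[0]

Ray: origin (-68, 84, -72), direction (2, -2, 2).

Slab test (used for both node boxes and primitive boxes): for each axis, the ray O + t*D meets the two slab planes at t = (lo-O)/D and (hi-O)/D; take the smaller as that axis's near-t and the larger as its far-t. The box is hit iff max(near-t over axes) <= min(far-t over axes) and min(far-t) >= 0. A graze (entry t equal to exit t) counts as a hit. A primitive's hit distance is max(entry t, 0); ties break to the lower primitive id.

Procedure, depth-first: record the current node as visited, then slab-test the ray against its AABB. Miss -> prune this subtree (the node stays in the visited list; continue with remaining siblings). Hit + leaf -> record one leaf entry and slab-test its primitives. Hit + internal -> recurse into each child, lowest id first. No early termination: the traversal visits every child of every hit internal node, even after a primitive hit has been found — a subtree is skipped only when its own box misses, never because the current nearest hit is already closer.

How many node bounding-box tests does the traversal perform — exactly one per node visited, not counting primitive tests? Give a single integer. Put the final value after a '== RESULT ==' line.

Trace the traversal:
N0 x:[24,43] y:[67/2,50] z:[53/2,48] -> hit [67/2,43], descend [6, 12, 13, 14]
  N6 x:[65/2,85/2] y:[71/2,50] z:[67/2,91/2] -> hit [71/2,85/2], descend [2, 3, 4, 7]
    N2 x:[83/2,85/2] y:[43,44] z:[79/2,81/2] -> miss, prune
    N3 x:[37,81/2] y:[71/2,42] z:[40,91/2] -> hit [40,81/2] leaf, test {P11(miss), P16@t=40}
    N4 x:[73/2,37] y:[47,50] z:[67/2,71/2] -> miss, prune
    N7 x:[65/2,38] y:[45,47] z:[85/2,44] -> miss, prune
  N12 x:[24,61/2] y:[67/2,93/2] z:[67/2,48] -> miss, prune
  N13 x:[28,77/2] y:[67/2,42] z:[53/2,36] -> hit [67/2,36], descend [1, 9, 11]
    N1 x:[38,77/2] y:[79/2,42] z:[53/2,29] -> miss, prune
    N9 x:[28,65/2] y:[73/2,42] z:[61/2,36] -> miss, prune
    N11 x:[71/2,38] y:[67/2,77/2] z:[30,32] -> miss, prune
  N14 x:[75/2,43] y:[35,97/2] z:[27,33] -> miss, prune

Visited [0, 6, 2, 3, 4, 7, 12, 13, 1, 9, 11, 14]. Tests: 12 box, 1 leaf. Nearest: P16.

== RESULT ==
12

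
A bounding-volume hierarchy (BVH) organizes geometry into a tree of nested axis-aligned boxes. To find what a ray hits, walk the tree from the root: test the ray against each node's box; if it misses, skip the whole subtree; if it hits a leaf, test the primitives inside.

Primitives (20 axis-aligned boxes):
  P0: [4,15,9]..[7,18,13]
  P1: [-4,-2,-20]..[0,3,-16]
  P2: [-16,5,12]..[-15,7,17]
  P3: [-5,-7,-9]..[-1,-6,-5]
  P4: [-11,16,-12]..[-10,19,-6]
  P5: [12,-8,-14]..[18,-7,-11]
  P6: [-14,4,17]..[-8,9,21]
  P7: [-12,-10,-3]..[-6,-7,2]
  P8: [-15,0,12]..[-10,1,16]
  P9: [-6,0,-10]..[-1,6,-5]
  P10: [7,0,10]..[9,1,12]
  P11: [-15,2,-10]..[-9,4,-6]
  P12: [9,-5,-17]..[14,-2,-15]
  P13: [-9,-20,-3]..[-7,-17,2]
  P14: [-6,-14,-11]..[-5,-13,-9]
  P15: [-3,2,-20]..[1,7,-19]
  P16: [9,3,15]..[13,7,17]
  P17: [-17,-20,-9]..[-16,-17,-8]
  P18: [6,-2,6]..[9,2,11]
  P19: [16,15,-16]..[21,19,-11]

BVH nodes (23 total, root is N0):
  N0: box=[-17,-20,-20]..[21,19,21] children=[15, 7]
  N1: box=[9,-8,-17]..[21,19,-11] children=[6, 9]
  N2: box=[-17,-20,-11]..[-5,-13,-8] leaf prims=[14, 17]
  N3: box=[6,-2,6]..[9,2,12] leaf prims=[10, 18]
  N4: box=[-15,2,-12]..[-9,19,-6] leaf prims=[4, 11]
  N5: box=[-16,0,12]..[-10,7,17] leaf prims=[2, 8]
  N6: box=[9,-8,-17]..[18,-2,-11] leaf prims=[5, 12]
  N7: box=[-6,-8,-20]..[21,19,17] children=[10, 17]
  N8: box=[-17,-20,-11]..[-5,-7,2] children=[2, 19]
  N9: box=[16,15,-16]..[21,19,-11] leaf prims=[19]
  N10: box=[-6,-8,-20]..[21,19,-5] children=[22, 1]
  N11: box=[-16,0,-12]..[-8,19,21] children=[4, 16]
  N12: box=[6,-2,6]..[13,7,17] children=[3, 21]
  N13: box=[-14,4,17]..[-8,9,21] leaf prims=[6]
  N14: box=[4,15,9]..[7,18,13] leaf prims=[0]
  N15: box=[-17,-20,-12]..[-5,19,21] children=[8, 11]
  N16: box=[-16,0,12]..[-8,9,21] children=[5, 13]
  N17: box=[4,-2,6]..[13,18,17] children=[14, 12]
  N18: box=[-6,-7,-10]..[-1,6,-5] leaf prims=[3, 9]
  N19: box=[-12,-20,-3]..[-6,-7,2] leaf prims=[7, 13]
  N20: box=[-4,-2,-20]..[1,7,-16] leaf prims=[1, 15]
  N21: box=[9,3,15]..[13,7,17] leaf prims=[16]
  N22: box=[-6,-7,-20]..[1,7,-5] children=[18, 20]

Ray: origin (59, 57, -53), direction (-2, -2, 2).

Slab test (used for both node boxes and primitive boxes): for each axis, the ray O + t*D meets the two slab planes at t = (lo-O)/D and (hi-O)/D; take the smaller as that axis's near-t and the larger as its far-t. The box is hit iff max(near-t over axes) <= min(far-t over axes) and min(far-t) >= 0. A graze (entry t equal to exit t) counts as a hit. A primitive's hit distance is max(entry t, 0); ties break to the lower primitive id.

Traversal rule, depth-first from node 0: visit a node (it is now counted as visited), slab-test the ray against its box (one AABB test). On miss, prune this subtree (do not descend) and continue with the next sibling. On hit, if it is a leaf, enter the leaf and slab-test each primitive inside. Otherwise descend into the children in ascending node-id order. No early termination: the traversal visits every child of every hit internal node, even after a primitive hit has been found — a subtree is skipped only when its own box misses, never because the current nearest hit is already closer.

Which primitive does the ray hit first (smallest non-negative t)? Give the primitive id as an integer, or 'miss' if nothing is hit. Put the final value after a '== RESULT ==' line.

Walk:
N0 x:[19,38] y:[19,77/2] z:[33/2,37] -> hit [19,37], descend [7, 15]
  N7 x:[19,65/2] y:[19,65/2] z:[33/2,35] -> hit [19,65/2], descend [10, 17]
    N10 x:[19,65/2] y:[19,65/2] z:[33/2,24] -> hit [19,24], descend [1, 22]
      N1 x:[19,25] y:[19,65/2] z:[18,21] -> hit [19,21], descend [6, 9]
        N6 x:[41/2,25] y:[59/2,65/2] z:[18,21] -> miss, prune
        N9 x:[19,43/2] y:[19,21] z:[37/2,21] -> hit [19,21] leaf, test {P19@t=19}
      N22 x:[29,65/2] y:[25,32] z:[33/2,24] -> miss, prune
    N17 x:[23,55/2] y:[39/2,59/2] z:[59/2,35] -> miss, prune
  N15 x:[32,38] y:[19,77/2] z:[41/2,37] -> hit [32,37], descend [8, 11]
    N8 x:[32,38] y:[32,77/2] z:[21,55/2] -> miss, prune
    N11 x:[67/2,75/2] y:[19,57/2] z:[41/2,37] -> miss, prune

Summary -> nodes [0, 7, 10, 1, 6, 9, 22, 17, 15, 8, 11]; box-tests=11; leaf-entries=1; first=P19

== RESULT ==
19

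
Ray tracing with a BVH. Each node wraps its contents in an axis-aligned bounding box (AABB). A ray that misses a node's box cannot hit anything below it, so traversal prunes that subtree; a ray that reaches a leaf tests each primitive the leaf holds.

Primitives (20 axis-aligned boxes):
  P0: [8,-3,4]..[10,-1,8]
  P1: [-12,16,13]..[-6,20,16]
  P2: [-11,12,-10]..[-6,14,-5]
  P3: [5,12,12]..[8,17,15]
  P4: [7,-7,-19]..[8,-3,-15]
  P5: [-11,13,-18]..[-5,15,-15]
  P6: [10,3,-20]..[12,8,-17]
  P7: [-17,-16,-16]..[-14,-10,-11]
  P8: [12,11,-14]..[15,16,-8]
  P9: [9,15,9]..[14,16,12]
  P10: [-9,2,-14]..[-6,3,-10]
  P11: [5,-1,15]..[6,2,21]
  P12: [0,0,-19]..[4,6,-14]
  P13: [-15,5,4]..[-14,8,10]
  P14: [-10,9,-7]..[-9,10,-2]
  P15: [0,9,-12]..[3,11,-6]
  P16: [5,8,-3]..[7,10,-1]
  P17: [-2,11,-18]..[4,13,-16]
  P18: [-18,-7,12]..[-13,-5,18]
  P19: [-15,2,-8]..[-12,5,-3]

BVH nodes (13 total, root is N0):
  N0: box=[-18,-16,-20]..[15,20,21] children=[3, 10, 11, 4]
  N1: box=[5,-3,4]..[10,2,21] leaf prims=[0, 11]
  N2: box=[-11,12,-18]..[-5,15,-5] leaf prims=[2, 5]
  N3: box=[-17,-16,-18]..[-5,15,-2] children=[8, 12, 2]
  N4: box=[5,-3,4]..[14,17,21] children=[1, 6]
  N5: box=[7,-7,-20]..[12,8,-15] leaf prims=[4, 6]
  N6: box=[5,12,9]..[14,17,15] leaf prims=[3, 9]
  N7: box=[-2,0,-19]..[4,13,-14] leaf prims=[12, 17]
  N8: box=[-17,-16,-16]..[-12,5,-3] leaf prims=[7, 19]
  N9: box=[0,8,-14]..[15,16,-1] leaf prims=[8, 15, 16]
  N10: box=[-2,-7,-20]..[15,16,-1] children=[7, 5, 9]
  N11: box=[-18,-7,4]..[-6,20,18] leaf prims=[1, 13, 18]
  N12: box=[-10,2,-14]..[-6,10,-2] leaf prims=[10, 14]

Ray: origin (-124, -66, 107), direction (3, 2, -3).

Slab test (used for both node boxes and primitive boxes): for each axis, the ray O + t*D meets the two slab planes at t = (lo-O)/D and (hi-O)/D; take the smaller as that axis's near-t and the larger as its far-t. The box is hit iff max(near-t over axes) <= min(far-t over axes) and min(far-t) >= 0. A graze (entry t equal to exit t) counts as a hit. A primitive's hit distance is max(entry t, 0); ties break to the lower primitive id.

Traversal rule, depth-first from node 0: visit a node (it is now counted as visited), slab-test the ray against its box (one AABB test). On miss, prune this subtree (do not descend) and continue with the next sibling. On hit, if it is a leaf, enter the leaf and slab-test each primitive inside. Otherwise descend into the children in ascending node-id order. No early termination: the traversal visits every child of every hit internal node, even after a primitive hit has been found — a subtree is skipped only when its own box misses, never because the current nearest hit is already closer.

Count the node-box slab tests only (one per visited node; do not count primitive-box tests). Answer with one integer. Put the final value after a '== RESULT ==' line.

Traverse from the root:
N0 x:[106/3,139/3] y:[25,43] z:[86/3,127/3] -> hit [106/3,127/3], descend [3, 4, 10, 11]
  N3 x:[107/3,119/3] y:[25,81/2] z:[109/3,125/3] -> hit [109/3,119/3], descend [2, 8, 12]
    N2 x:[113/3,119/3] y:[39,81/2] z:[112/3,125/3] -> hit [39,119/3] leaf, test {P2@t=39, P5(miss)}
    N8 x:[107/3,112/3] y:[25,71/2] z:[110/3,41] -> miss, prune
    N12 x:[38,118/3] y:[34,38] z:[109/3,121/3] -> hit [38,38] leaf, test {P10(miss), P14@t=38}
  N4 x:[43,46] y:[63/2,83/2] z:[86/3,103/3] -> miss, prune
  N10 x:[122/3,139/3] y:[59/2,41] z:[36,127/3] -> hit [122/3,41], descend [5, 7, 9]
    N5 x:[131/3,136/3] y:[59/2,37] z:[122/3,127/3] -> miss, prune
    N7 x:[122/3,128/3] y:[33,79/2] z:[121/3,42] -> miss, prune
    N9 x:[124/3,139/3] y:[37,41] z:[36,121/3] -> miss, prune
  N11 x:[106/3,118/3] y:[59/2,43] z:[89/3,103/3] -> miss, prune

Summary -> nodes [0, 3, 2, 8, 12, 4, 10, 5, 7, 9, 11]; box-tests=11; leaf-entries=2; first=P14

== RESULT ==
11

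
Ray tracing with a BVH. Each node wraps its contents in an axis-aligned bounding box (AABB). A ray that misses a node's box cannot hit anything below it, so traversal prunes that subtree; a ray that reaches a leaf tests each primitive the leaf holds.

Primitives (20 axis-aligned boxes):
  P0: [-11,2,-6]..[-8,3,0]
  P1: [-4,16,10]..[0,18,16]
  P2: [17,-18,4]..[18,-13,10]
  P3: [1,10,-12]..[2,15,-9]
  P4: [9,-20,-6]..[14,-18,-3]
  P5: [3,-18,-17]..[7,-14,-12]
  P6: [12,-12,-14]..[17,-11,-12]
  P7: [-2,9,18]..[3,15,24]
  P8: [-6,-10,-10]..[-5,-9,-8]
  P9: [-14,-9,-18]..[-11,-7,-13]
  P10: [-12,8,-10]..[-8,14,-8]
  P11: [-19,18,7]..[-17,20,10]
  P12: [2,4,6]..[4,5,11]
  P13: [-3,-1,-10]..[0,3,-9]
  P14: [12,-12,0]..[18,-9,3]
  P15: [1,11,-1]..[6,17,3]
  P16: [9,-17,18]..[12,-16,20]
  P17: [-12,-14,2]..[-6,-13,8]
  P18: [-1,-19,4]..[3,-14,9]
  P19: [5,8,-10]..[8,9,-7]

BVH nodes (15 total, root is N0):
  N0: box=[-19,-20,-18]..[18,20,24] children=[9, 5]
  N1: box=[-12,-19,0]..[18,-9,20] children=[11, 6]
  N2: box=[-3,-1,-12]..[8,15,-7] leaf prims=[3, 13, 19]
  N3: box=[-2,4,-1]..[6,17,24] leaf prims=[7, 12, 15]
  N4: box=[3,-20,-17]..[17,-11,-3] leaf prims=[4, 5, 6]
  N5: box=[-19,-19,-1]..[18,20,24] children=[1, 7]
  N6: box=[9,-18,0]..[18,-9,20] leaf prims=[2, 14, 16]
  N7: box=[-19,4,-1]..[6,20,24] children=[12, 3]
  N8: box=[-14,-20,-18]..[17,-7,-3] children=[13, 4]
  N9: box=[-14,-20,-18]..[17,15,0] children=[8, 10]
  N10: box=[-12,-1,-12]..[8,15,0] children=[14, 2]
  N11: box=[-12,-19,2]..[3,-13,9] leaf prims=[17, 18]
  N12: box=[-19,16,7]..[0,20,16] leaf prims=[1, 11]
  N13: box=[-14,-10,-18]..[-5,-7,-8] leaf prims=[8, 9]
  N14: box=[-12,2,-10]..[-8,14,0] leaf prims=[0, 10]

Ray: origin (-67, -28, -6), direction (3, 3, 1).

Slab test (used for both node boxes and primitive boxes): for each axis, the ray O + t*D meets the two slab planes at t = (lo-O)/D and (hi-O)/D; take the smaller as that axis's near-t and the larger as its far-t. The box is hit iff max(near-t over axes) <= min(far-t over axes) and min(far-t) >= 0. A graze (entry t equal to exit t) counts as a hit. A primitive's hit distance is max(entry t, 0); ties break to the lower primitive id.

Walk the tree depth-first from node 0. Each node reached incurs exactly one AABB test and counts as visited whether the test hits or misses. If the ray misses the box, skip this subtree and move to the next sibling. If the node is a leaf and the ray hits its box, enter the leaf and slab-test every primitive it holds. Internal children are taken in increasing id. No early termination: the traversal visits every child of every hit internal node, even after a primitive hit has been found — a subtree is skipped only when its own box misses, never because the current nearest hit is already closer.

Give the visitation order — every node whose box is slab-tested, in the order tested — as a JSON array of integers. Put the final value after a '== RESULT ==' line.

Trace the traversal:
N0 x:[16,85/3] y:[8/3,16] z:[-12,30] -> hit [16,16], descend [5, 9]
  N5 x:[16,85/3] y:[3,16] z:[5,30] -> hit [16,16], descend [1, 7]
    N1 x:[55/3,85/3] y:[3,19/3] z:[6,26] -> miss, prune
    N7 x:[16,73/3] y:[32/3,16] z:[5,30] -> hit [16,16], descend [3, 12]
      N3 x:[65/3,73/3] y:[32/3,15] z:[5,30] -> miss, prune
      N12 x:[16,67/3] y:[44/3,16] z:[13,22] -> hit [16,16] leaf, test {P1(miss), P11@t=16}
  N9 x:[53/3,28] y:[8/3,43/3] z:[-12,6] -> miss, prune

7 AABB tests over nodes [0, 5, 1, 7, 3, 12, 9]; 1 leaf entered; closest P11.

== RESULT ==
[0, 5, 1, 7, 3, 12, 9]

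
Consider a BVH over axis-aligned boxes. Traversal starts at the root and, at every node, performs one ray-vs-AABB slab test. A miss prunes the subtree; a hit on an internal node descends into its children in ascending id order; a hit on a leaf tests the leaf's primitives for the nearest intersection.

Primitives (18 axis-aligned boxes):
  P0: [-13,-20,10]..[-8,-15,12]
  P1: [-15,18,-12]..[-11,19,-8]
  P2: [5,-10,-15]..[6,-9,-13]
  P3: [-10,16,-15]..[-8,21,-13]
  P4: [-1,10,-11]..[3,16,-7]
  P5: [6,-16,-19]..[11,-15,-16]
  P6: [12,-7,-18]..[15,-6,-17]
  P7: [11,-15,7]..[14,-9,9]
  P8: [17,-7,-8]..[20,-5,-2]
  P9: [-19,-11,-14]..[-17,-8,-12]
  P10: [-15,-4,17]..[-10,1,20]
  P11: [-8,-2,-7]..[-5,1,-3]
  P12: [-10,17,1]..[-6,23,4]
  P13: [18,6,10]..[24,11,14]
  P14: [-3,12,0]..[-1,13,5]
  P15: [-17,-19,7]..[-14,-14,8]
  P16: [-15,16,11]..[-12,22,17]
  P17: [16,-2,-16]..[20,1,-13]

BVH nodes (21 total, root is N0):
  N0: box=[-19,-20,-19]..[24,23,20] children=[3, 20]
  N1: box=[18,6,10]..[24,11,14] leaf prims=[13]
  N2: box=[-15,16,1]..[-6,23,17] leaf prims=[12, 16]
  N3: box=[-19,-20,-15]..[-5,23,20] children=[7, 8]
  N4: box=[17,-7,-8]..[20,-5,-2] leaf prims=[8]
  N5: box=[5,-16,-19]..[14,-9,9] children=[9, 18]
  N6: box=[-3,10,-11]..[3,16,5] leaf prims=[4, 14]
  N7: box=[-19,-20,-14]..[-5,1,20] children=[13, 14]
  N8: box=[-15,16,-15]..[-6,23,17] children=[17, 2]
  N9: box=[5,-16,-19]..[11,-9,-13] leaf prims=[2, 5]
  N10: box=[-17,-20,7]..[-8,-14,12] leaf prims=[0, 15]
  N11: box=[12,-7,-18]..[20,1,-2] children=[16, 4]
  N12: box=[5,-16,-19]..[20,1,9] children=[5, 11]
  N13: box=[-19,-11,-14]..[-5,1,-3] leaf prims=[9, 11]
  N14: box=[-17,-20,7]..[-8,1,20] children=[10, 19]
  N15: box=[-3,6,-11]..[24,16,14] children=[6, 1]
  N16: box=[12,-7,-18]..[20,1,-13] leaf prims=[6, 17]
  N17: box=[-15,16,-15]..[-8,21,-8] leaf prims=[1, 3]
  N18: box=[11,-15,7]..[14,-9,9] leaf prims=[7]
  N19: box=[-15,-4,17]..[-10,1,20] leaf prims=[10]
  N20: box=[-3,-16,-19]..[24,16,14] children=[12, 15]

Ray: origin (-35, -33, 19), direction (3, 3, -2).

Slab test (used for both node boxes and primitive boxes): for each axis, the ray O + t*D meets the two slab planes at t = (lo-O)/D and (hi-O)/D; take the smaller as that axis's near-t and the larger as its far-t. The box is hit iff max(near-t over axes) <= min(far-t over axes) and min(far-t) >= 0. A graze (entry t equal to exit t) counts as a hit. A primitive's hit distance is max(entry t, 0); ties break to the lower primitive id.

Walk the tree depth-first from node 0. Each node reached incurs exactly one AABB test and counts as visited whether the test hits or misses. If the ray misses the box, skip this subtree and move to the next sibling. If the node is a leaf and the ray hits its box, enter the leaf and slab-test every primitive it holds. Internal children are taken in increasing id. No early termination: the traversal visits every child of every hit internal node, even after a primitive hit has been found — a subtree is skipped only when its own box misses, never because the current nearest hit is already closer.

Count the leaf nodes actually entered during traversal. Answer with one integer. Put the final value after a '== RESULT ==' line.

Trace the traversal:
N0 x:[16/3,59/3] y:[13/3,56/3] z:[-1/2,19] -> hit [16/3,56/3], descend [3, 20]
  N3 x:[16/3,10] y:[13/3,56/3] z:[-1/2,17] -> hit [16/3,10], descend [7, 8]
    N7 x:[16/3,10] y:[13/3,34/3] z:[-1/2,33/2] -> hit [16/3,10], descend [13, 14]
      N13 x:[16/3,10] y:[22/3,34/3] z:[11,33/2] -> miss, prune
      N14 x:[6,9] y:[13/3,34/3] z:[-1/2,6] -> hit [6,6], descend [10, 19]
        N10 x:[6,9] y:[13/3,19/3] z:[7/2,6] -> hit [6,6] leaf, test {P0(miss), P15@t=6}
        N19 x:[20/3,25/3] y:[29/3,34/3] z:[-1/2,1] -> miss, prune
    N8 x:[20/3,29/3] y:[49/3,56/3] z:[1,17] -> miss, prune
  N20 x:[32/3,59/3] y:[17/3,49/3] z:[5/2,19] -> hit [32/3,49/3], descend [12, 15]
    N12 x:[40/3,55/3] y:[17/3,34/3] z:[5,19] -> miss, prune
    N15 x:[32/3,59/3] y:[13,49/3] z:[5/2,15] -> hit [13,15], descend [1, 6]
      N1 x:[53/3,59/3] y:[13,44/3] z:[5/2,9/2] -> miss, prune
      N6 x:[32/3,38/3] y:[43/3,49/3] z:[7,15] -> miss, prune

Summary -> nodes [0, 3, 7, 13, 14, 10, 19, 8, 20, 12, 15, 1, 6]; box-tests=13; leaf-entries=1; first=P15

== RESULT ==
1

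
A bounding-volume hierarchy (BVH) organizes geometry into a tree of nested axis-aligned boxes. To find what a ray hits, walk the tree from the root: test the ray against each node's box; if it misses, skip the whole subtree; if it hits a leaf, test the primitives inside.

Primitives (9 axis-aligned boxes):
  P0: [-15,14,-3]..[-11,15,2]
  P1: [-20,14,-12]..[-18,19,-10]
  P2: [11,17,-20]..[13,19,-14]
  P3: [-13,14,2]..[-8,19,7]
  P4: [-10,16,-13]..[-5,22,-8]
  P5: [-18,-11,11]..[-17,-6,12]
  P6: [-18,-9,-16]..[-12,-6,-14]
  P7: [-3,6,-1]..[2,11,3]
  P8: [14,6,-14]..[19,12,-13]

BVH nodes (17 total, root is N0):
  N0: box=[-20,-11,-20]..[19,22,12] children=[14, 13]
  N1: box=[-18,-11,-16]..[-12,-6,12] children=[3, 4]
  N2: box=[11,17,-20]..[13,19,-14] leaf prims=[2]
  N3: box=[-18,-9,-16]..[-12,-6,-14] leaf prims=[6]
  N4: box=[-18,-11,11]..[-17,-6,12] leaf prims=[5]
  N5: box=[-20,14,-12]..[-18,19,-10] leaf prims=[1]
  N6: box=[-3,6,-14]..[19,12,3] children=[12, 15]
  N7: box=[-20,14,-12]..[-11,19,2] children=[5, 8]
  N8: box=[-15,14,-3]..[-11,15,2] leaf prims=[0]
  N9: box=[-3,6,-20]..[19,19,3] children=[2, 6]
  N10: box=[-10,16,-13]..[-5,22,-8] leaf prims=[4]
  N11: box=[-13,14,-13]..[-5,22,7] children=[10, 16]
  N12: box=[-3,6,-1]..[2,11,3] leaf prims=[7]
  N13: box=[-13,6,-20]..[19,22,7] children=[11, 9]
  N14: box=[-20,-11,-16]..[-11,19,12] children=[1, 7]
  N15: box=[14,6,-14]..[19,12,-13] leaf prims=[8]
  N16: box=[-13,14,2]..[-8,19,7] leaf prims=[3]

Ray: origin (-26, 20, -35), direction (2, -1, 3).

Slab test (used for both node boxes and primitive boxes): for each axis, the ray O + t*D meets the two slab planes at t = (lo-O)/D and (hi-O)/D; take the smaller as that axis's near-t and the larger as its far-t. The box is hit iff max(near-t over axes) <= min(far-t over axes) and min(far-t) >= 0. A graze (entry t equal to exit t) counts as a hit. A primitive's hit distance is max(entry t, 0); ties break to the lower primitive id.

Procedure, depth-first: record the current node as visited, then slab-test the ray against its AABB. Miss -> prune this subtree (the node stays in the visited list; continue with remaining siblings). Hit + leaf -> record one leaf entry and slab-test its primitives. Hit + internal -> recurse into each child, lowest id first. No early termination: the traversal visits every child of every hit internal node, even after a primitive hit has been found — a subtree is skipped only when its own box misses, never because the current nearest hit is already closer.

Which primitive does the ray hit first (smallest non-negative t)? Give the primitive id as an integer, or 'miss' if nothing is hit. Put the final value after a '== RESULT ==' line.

Trace the traversal:
N0 x:[3,45/2] y:[-2,31] z:[5,47/3] -> hit [5,47/3], descend [13, 14]
  N13 x:[13/2,45/2] y:[-2,14] z:[5,14] -> hit [13/2,14], descend [9, 11]
    N9 x:[23/2,45/2] y:[1,14] z:[5,38/3] -> hit [23/2,38/3], descend [2, 6]
      N2 x:[37/2,39/2] y:[1,3] z:[5,7] -> miss, prune
      N6 x:[23/2,45/2] y:[8,14] z:[7,38/3] -> hit [23/2,38/3], descend [12, 15]
        N12 x:[23/2,14] y:[9,14] z:[34/3,38/3] -> hit [23/2,38/3] leaf, test {P7@t=23/2}
        N15 x:[20,45/2] y:[8,14] z:[7,22/3] -> miss, prune
    N11 x:[13/2,21/2] y:[-2,6] z:[22/3,14] -> miss, prune
  N14 x:[3,15/2] y:[1,31] z:[19/3,47/3] -> hit [19/3,15/2], descend [1, 7]
    N1 x:[4,7] y:[26,31] z:[19/3,47/3] -> miss, prune
    N7 x:[3,15/2] y:[1,6] z:[23/3,37/3] -> miss, prune

11 AABB tests over nodes [0, 13, 9, 2, 6, 12, 15, 11, 14, 1, 7]; 1 leaf entered; closest P7.

== RESULT ==
7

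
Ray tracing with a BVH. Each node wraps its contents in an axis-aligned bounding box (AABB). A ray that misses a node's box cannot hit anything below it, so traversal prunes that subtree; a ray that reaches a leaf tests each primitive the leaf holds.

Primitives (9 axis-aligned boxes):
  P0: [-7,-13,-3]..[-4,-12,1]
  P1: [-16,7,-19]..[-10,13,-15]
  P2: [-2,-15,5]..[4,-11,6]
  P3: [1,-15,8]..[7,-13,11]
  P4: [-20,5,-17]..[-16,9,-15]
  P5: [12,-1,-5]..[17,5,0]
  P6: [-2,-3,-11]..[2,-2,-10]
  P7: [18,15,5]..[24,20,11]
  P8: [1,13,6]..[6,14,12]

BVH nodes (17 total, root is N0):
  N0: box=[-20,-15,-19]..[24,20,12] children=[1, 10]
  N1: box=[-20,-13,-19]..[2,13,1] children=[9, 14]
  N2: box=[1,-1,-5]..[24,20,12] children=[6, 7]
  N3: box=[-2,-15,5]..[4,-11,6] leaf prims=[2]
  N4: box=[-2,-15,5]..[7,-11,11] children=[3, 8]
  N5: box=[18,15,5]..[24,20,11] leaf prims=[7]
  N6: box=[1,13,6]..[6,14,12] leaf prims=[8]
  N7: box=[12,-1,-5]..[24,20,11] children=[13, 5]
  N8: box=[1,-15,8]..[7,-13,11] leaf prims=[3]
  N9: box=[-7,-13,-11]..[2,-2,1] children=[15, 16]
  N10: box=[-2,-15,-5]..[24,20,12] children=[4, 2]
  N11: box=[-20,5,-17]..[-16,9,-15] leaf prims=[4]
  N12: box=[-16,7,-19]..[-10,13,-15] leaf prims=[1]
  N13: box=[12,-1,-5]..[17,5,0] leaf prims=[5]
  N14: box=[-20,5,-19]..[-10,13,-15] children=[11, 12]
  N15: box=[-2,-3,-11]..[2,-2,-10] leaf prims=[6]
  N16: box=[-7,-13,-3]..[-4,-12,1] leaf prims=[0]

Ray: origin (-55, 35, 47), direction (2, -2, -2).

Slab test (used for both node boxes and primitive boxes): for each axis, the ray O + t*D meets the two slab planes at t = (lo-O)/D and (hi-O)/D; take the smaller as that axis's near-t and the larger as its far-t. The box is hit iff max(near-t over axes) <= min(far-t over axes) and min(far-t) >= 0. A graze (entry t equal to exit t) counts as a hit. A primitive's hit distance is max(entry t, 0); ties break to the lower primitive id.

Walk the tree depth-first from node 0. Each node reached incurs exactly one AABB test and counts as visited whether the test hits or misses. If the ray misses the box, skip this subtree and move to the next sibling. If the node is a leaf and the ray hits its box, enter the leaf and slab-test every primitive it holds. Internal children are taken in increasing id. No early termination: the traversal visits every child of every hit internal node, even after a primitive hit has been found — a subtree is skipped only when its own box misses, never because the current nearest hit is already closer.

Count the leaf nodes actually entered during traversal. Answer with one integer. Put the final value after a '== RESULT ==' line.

Trace the traversal:
N0 x:[35/2,79/2] y:[15/2,25] z:[35/2,33] -> hit [35/2,25], descend [1, 10]
  N1 x:[35/2,57/2] y:[11,24] z:[23,33] -> hit [23,24], descend [9, 14]
    N9 x:[24,57/2] y:[37/2,24] z:[23,29] -> hit [24,24], descend [15, 16]
      N15 x:[53/2,57/2] y:[37/2,19] z:[57/2,29] -> miss, prune
      N16 x:[24,51/2] y:[47/2,24] z:[23,25] -> hit [24,24] leaf, test {P0@t=24}
    N14 x:[35/2,45/2] y:[11,15] z:[31,33] -> miss, prune
  N10 x:[53/2,79/2] y:[15/2,25] z:[35/2,26] -> miss, prune

Summary -> nodes [0, 1, 9, 15, 16, 14, 10]; box-tests=7; leaf-entries=1; first=P0

== RESULT ==
1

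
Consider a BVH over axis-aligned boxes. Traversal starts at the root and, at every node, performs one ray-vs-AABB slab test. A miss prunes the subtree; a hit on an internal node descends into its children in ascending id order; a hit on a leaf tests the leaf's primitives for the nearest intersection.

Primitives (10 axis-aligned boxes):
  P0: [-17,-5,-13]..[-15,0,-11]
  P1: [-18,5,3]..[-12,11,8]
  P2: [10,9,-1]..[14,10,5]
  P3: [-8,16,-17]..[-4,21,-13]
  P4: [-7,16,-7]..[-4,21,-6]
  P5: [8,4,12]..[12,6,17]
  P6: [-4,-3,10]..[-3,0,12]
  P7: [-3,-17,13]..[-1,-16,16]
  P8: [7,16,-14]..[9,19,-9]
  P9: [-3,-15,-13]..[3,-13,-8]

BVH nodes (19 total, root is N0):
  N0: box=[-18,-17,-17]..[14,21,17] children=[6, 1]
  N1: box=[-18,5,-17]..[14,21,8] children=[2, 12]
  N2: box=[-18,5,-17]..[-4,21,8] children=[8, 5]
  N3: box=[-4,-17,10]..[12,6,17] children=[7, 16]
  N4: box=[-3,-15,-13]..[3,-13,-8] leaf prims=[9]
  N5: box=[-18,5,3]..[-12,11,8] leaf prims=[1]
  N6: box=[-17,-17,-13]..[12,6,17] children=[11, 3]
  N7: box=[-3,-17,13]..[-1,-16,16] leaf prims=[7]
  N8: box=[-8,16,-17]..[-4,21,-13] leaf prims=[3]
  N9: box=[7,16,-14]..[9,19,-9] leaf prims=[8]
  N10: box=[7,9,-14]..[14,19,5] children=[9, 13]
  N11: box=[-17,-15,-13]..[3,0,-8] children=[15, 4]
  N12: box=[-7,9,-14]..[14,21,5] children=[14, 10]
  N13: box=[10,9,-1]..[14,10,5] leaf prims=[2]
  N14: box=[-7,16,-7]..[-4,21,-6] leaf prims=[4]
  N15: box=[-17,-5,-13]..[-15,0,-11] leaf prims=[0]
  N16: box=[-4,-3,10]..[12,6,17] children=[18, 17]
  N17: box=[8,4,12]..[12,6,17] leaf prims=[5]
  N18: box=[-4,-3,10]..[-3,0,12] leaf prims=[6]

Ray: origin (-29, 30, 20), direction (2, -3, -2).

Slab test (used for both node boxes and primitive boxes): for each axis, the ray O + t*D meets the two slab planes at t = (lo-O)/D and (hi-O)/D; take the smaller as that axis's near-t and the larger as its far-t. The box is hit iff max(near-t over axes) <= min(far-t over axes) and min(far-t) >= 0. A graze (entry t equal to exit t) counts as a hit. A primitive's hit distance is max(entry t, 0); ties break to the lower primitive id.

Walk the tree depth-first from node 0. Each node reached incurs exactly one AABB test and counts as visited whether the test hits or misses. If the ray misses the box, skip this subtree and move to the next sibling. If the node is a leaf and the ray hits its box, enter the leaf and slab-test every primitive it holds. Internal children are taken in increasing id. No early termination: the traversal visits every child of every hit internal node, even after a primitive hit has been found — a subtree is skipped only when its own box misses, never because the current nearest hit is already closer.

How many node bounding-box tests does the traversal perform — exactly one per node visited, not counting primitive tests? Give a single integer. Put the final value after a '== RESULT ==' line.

Trace the traversal:
N0 x:[11/2,43/2] y:[3,47/3] z:[3/2,37/2] -> hit [11/2,47/3], descend [1, 6]
  N1 x:[11/2,43/2] y:[3,25/3] z:[6,37/2] -> hit [6,25/3], descend [2, 12]
    N2 x:[11/2,25/2] y:[3,25/3] z:[6,37/2] -> hit [6,25/3], descend [5, 8]
      N5 x:[11/2,17/2] y:[19/3,25/3] z:[6,17/2] -> hit [19/3,25/3] leaf, test {P1@t=19/3}
      N8 x:[21/2,25/2] y:[3,14/3] z:[33/2,37/2] -> miss, prune
    N12 x:[11,43/2] y:[3,7] z:[15/2,17] -> miss, prune
  N6 x:[6,41/2] y:[8,47/3] z:[3/2,33/2] -> hit [8,47/3], descend [3, 11]
    N3 x:[25/2,41/2] y:[8,47/3] z:[3/2,5] -> miss, prune
    N11 x:[6,16] y:[10,15] z:[14,33/2] -> hit [14,15], descend [4, 15]
      N4 x:[13,16] y:[43/3,15] z:[14,33/2] -> hit [43/3,15] leaf, test {P9@t=43/3}
      N15 x:[6,7] y:[10,35/3] z:[31/2,33/2] -> miss, prune

order=[0, 1, 2, 5, 8, 12, 6, 3, 11, 4, 15]  |boxes|=11  |leaves|=2  hit=P1

== RESULT ==
11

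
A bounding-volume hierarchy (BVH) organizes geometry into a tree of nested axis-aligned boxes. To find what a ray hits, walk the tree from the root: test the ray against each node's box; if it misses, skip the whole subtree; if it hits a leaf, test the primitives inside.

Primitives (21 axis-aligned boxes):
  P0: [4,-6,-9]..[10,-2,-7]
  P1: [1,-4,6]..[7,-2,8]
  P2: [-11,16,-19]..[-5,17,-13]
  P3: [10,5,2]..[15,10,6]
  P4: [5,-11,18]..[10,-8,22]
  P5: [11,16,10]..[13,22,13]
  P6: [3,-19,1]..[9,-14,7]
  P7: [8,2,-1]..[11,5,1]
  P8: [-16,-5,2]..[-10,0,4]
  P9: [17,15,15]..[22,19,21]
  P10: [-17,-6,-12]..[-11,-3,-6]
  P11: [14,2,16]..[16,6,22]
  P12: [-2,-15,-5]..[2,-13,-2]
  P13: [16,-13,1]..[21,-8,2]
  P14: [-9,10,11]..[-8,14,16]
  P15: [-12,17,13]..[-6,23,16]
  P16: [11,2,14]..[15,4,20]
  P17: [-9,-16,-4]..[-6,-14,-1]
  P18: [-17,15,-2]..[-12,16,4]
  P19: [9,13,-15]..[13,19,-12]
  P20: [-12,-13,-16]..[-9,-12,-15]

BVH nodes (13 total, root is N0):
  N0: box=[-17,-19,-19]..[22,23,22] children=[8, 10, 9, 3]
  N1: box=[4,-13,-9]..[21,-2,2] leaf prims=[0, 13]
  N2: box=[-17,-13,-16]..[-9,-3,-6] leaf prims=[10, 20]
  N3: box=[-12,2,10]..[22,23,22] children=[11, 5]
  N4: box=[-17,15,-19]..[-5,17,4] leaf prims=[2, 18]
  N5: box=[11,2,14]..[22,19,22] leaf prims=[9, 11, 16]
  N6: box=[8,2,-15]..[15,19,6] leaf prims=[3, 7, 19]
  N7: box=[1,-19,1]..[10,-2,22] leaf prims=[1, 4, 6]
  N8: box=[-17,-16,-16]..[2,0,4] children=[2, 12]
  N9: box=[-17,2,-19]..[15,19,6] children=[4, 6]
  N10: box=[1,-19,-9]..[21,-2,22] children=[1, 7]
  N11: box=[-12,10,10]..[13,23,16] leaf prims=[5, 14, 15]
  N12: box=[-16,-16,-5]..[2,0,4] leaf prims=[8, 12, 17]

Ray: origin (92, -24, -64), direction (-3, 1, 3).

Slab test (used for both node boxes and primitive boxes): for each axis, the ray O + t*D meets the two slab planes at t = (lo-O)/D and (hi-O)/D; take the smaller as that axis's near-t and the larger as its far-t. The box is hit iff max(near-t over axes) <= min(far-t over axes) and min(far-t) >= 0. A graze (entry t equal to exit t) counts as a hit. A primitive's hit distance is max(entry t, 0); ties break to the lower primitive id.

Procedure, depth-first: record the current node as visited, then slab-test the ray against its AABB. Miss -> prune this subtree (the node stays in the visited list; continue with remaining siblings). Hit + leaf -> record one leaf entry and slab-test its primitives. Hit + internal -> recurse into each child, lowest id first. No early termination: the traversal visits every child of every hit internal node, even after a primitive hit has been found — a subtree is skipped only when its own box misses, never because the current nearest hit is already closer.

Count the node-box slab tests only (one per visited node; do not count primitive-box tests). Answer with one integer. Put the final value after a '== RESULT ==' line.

Trace the traversal:
N0 x:[70/3,109/3] y:[5,47] z:[15,86/3] -> hit [70/3,86/3], descend [3, 8, 9, 10]
  N3 x:[70/3,104/3] y:[26,47] z:[74/3,86/3] -> hit [26,86/3], descend [5, 11]
    N5 x:[70/3,27] y:[26,43] z:[26,86/3] -> hit [26,27] leaf, test {P9(miss), P11(miss), P16@t=26}
    N11 x:[79/3,104/3] y:[34,47] z:[74/3,80/3] -> miss, prune
  N8 x:[30,109/3] y:[8,24] z:[16,68/3] -> miss, prune
  N9 x:[77/3,109/3] y:[26,43] z:[15,70/3] -> miss, prune
  N10 x:[71/3,91/3] y:[5,22] z:[55/3,86/3] -> miss, prune

7 AABB tests over nodes [0, 3, 5, 11, 8, 9, 10]; 1 leaf entered; closest P16.

== RESULT ==
7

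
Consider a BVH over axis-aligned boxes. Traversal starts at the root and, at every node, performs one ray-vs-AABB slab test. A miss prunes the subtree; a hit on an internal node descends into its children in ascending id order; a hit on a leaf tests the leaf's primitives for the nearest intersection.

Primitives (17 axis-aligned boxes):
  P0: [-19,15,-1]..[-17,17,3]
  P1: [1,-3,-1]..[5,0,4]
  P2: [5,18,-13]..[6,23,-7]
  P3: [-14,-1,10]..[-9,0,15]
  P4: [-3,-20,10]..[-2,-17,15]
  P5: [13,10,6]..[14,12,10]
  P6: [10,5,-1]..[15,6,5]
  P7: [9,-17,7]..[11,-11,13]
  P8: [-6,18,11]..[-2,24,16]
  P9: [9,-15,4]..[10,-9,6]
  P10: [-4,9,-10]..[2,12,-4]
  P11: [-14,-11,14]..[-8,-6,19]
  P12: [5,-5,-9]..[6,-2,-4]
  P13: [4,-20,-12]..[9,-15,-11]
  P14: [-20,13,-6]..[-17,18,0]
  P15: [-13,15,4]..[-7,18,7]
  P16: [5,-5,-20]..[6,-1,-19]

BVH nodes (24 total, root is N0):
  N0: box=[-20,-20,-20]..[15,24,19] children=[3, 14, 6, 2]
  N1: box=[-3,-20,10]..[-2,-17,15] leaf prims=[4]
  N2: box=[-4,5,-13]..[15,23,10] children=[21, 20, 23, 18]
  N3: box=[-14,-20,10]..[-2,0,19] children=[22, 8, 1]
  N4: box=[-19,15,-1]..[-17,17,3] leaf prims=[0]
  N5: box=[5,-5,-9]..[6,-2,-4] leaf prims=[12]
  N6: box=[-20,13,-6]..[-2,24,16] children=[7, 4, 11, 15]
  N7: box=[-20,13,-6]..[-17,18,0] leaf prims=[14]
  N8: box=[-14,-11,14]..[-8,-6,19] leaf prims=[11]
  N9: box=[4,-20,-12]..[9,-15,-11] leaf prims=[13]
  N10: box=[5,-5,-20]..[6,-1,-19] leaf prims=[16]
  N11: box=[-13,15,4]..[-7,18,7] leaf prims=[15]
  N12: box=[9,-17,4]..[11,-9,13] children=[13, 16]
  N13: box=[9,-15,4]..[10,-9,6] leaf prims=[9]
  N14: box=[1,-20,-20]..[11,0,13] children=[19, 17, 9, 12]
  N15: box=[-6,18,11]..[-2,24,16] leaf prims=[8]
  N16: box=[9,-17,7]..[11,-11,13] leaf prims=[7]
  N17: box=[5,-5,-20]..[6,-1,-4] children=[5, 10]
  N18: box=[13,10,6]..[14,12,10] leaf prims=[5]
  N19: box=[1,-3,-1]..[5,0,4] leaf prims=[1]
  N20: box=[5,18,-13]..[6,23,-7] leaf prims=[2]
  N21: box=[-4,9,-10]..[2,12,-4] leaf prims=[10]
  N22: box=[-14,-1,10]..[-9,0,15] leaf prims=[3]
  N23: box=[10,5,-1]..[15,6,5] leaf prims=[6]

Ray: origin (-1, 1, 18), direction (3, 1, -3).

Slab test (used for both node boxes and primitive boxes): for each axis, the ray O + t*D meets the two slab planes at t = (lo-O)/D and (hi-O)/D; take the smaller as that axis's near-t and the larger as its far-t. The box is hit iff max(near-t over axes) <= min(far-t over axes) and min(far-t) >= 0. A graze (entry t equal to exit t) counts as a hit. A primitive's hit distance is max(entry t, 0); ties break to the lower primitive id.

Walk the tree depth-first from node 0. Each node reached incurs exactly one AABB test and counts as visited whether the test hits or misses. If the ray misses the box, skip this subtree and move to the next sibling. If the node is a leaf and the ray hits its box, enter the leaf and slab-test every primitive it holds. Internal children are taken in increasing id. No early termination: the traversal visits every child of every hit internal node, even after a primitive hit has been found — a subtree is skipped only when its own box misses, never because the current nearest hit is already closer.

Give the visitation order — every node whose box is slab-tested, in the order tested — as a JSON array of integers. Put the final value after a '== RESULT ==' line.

Traverse from the root:
N0 x:[-19/3,16/3] y:[-21,23] z:[-1/3,38/3] -> hit [-1/3,16/3], descend [2, 3, 6, 14]
  N2 x:[-1,16/3] y:[4,22] z:[8/3,31/3] -> hit [4,16/3], descend [18, 20, 21, 23]
    N18 x:[14/3,5] y:[9,11] z:[8/3,4] -> miss, prune
    N20 x:[2,7/3] y:[17,22] z:[25/3,31/3] -> miss, prune
    N21 x:[-1,1] y:[8,11] z:[22/3,28/3] -> miss, prune
    N23 x:[11/3,16/3] y:[4,5] z:[13/3,19/3] -> hit [13/3,5] leaf, test {P6@t=13/3}
  N3 x:[-13/3,-1/3] y:[-21,-1] z:[-1/3,8/3] -> miss, prune
  N6 x:[-19/3,-1/3] y:[12,23] z:[2/3,8] -> miss, prune
  N14 x:[2/3,4] y:[-21,-1] z:[5/3,38/3] -> miss, prune

Visited [0, 2, 18, 20, 21, 23, 3, 6, 14]. Tests: 9 box, 1 leaf. Nearest: P6.

== RESULT ==
[0, 2, 18, 20, 21, 23, 3, 6, 14]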